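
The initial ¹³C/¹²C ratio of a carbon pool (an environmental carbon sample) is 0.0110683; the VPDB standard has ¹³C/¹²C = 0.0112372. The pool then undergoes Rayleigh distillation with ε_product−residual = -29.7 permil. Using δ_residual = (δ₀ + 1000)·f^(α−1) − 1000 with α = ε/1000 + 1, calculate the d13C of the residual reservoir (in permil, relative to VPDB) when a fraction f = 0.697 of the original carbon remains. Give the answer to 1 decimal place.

δ₀ = (0.0110683/0.0112372 − 1)×1000 = (0.984970 − 1)×1000 = -15.030 permil
α − 1 = ε/1000 = -0.0297
f^(α−1) = 0.697^(-0.0297) = 1.010778
δ_res = (-15.030 + 1000) × 1.010778 − 1000 = 995.586 − 1000 = -4.41 permil

-4.4 permil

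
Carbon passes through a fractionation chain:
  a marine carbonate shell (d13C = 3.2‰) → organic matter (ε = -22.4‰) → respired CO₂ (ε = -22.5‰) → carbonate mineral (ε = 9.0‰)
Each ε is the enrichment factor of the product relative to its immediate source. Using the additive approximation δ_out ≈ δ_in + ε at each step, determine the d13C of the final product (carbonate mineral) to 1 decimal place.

step 1: δ ≈ 3.2 + (-22.4) = -19.2‰
step 2: δ ≈ -19.2 + (-22.5) = -41.7‰
step 3: δ ≈ -41.7 + (9.0) = -32.7‰

-32.7‰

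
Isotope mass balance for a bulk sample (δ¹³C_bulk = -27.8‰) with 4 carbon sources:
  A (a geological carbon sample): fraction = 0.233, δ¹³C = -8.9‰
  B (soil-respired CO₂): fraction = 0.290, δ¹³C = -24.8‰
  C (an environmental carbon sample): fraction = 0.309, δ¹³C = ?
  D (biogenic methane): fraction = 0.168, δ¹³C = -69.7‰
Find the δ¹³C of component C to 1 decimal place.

Isotope mass balance: δ_bulk = Σ fᵢ·δᵢ.
-27.8 = 0.233×(-8.9) + 0.290×(-24.8) + 0.309×δ_C + 0.168×(-69.7)
0.309·δ_C = -27.8 − (-20.975) = -6.825
δ_C = -6.825 / 0.309 = -22.09‰

-22.1‰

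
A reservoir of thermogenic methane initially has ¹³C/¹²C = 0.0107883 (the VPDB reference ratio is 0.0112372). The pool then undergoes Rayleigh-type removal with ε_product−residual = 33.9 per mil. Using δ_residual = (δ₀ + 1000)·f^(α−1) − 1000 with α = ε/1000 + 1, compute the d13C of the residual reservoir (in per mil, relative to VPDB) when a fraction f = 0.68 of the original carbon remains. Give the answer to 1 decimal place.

δ₀ = (0.0107883/0.0112372 − 1)×1000 = (0.960052 − 1)×1000 = -39.948 per mil
α − 1 = ε/1000 = 0.0339
f^(α−1) = 0.68^(0.0339) = 0.987011
δ_res = (-39.948 + 1000) × 0.987011 − 1000 = 947.582 − 1000 = -52.42 per mil

-52.4 per mil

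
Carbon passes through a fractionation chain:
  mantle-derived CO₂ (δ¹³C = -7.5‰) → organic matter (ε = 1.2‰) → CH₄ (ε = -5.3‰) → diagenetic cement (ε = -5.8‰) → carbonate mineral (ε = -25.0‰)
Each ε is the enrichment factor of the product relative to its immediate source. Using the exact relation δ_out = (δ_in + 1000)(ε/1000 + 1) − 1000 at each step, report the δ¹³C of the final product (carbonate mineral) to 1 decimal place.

-41.9‰

step 1: δ = (-7.50 + 1000)·(1.2/1000 + 1) − 1000 = -6.31‰
step 2: δ = (-6.31 + 1000)·(-5.3/1000 + 1) − 1000 = -11.58‰
step 3: δ = (-11.58 + 1000)·(-5.8/1000 + 1) − 1000 = -17.31‰
step 4: δ = (-17.31 + 1000)·(-25.0/1000 + 1) − 1000 = -41.88‰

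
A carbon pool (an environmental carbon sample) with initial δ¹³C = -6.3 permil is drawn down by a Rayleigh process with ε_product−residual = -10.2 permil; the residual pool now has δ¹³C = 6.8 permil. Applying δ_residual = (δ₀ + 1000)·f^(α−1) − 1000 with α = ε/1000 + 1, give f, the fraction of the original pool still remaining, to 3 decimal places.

0.277

α − 1 = ε/1000 = -0.0102
(δ_res + 1000)/(δ₀ + 1000) = (6.8 + 1000)/(-6.3 + 1000) = 1006.8/993.7 = 1.013183
f = 1.013183^(1/-0.0102) = exp(ln(1.013183)/-0.0102) = exp(0.01310/-0.0102)
f = exp(-1.2840) = 0.2769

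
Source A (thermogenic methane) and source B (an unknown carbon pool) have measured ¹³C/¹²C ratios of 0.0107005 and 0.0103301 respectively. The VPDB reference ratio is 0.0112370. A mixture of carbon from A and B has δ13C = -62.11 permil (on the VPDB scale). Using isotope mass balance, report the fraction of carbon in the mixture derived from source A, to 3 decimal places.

0.564

δ_A = (0.0107005/0.0112370 − 1)×1000 = (0.952256 − 1)×1000 = -47.744 permil
δ_B = (0.0103301/0.0112370 − 1)×1000 = (0.919293 − 1)×1000 = -80.707 permil
f_A = (δ_mix − δ_B)/(δ_A − δ_B) = (-62.11 − (-80.707))/(-47.744 − (-80.707))
f_A = 18.597 / 32.963 = 0.5642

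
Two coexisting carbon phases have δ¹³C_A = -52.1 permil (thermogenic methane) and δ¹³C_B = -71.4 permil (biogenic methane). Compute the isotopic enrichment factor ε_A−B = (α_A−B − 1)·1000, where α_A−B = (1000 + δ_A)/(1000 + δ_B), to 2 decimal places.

α_A−B = (1000 + -52.1) / (1000 + -71.4) = 947.9 / 928.6 = 1.020784
ε_A−B = (1.020784 − 1) × 1000 = 20.784 permil
(The approximation ε ≈ δ_A − δ_B would give 19.3 permil.)

20.78 permil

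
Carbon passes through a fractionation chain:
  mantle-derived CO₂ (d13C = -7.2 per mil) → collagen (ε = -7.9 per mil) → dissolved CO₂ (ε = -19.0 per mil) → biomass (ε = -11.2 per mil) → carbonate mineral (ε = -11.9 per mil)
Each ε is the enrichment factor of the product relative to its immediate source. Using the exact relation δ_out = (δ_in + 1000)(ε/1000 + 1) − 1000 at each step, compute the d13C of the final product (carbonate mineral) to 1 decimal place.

-55.9 per mil

step 1: δ = (-7.20 + 1000)·(-7.9/1000 + 1) − 1000 = -15.04 per mil
step 2: δ = (-15.04 + 1000)·(-19.0/1000 + 1) − 1000 = -33.76 per mil
step 3: δ = (-33.76 + 1000)·(-11.2/1000 + 1) − 1000 = -44.58 per mil
step 4: δ = (-44.58 + 1000)·(-11.9/1000 + 1) − 1000 = -55.95 per mil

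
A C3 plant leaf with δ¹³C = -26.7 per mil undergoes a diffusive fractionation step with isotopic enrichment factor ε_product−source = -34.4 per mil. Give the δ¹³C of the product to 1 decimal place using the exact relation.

To first order, δ_product ≈ δ_source + ε = -61.1 per mil.
Exactly, δ_product = (δ_source + 1000)·(ε/1000 + 1) − 1000.
δ_product = (-26.7 + 1000) × (-34.4/1000 + 1) − 1000
δ_product = -60.18 per mil

-60.2 per mil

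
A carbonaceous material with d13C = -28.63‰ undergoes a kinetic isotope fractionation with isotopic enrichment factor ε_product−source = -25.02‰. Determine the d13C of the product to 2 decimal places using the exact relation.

-52.93‰

Exactly, δ_product = (δ_source + 1000)·(ε/1000 + 1) − 1000.
δ_product = (-28.63 + 1000) × (-25.02/1000 + 1) − 1000
δ_product = -52.934‰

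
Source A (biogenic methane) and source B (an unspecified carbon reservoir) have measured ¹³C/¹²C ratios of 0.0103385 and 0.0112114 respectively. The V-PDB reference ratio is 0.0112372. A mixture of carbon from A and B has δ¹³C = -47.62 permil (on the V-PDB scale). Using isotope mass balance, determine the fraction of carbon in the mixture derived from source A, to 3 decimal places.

δ_A = (0.0103385/0.0112372 − 1)×1000 = (0.920025 − 1)×1000 = -79.975 permil
δ_B = (0.0112114/0.0112372 − 1)×1000 = (0.997704 − 1)×1000 = -2.296 permil
f_A = (δ_mix − δ_B)/(δ_A − δ_B) = (-47.62 − (-2.296))/(-79.975 − (-2.296))
f_A = -45.324 / -77.679 = 0.5835

0.583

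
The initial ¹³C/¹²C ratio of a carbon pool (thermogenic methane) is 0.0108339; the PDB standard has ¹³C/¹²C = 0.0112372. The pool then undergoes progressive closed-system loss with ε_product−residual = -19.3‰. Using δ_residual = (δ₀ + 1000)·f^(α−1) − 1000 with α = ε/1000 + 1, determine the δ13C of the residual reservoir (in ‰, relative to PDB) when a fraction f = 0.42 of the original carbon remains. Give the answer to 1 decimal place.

δ₀ = (0.0108339/0.0112372 − 1)×1000 = (0.964110 − 1)×1000 = -35.890‰
α − 1 = ε/1000 = -0.0193
f^(α−1) = 0.42^(-0.0193) = 1.016884
δ_res = (-35.890 + 1000) × 1.016884 − 1000 = 980.388 − 1000 = -19.61‰

-19.6‰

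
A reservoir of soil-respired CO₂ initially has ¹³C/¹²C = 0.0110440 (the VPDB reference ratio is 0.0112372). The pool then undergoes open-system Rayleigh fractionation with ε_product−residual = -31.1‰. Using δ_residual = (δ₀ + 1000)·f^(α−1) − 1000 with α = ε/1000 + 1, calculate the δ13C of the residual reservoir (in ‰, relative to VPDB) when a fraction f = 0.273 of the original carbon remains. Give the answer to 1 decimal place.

δ₀ = (0.0110440/0.0112372 − 1)×1000 = (0.982807 − 1)×1000 = -17.193‰
α − 1 = ε/1000 = -0.0311
f^(α−1) = 0.273^(-0.0311) = 1.041203
δ_res = (-17.193 + 1000) × 1.041203 − 1000 = 1023.302 − 1000 = 23.30‰

23.3‰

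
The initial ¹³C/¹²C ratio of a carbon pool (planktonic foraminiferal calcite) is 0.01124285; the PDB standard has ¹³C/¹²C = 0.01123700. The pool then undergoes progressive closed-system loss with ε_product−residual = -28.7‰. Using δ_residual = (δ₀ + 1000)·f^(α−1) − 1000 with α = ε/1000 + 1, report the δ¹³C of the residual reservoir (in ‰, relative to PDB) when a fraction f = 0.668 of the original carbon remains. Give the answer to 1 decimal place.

δ₀ = (0.01124285/0.01123700 − 1)×1000 = (1.000521 − 1)×1000 = 0.521‰
α − 1 = ε/1000 = -0.0287
f^(α−1) = 0.668^(-0.0287) = 1.011647
δ_res = (0.521 + 1000) × 1.011647 − 1000 = 1012.173 − 1000 = 12.17‰

12.2‰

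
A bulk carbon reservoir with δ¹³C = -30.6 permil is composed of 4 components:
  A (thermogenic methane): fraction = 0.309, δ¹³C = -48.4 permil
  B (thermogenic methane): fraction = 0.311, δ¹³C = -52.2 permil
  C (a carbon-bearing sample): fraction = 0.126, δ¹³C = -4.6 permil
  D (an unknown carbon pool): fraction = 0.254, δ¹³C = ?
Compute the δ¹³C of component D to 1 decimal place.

4.6 permil

Isotope mass balance: δ_bulk = Σ fᵢ·δᵢ.
-30.6 = 0.309×(-48.4) + 0.311×(-52.2) + 0.126×(-4.6) + 0.254×δ_D
0.254·δ_D = -30.6 − (-31.769) = 1.169
δ_D = 1.169 / 0.254 = 4.60 permil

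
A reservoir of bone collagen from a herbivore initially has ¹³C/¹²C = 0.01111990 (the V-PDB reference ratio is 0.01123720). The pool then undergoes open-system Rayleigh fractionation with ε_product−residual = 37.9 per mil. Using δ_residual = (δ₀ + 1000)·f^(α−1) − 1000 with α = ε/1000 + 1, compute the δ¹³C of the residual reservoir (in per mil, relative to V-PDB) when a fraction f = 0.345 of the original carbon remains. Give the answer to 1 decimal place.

δ₀ = (0.01111990/0.01123720 − 1)×1000 = (0.989561 − 1)×1000 = -10.439 per mil
α − 1 = ε/1000 = 0.0379
f^(α−1) = 0.345^(0.0379) = 0.960469
δ_res = (-10.439 + 1000) × 0.960469 − 1000 = 950.443 − 1000 = -49.56 per mil

-49.6 per mil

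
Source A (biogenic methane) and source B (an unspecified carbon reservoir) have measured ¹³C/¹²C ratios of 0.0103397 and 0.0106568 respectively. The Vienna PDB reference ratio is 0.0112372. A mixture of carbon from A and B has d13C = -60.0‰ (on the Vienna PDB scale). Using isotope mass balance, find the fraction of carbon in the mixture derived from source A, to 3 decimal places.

δ_A = (0.0103397/0.0112372 − 1)×1000 = (0.920131 − 1)×1000 = -79.869‰
δ_B = (0.0106568/0.0112372 − 1)×1000 = (0.948350 − 1)×1000 = -51.650‰
f_A = (δ_mix − δ_B)/(δ_A − δ_B) = (-60.0 − (-51.650))/(-79.869 − (-51.650))
f_A = -8.350 / -28.219 = 0.2959

0.296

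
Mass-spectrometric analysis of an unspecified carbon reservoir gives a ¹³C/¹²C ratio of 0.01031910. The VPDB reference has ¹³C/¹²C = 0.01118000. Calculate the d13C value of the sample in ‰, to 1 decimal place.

-77.0‰

d13C = (R_sample / R_standard − 1) × 1000
R_sample / R_standard = 0.01031910 / 0.01118000 = 0.922996
d13C = (0.922996 − 1) × 1000 = -77.00‰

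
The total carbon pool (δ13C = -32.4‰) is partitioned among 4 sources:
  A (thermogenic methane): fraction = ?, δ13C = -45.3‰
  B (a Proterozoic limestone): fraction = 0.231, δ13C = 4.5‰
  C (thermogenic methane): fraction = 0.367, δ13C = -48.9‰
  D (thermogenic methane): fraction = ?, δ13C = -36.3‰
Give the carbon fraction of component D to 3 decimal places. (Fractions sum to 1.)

0.302

Let f_D and f_A be the unknown fractions; fractions sum to 1 so f_D + f_A = 0.402.
Mass balance: Σ fᵢ·δᵢ = δ_bulk ⇒ f_D·(-36.3) + f_A·(-45.3) = -32.4 − (-16.907) = -15.493
Substitute f_A = 0.402 − f_D:
f_D·(-36.3 − -45.3) = -15.493 − 0.402×(-45.3) = 2.717
f_D = 2.717 / 9.0 = 0.3019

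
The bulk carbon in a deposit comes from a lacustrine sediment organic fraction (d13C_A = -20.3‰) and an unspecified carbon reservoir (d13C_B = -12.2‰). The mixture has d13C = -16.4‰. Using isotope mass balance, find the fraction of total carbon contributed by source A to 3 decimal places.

0.519

δ_mix = f_A·δ_A + (1 − f_A)·δ_B  ⇒  f_A = (δ_mix − δ_B)/(δ_A − δ_B)
f_A = (-16.4 − (-12.2)) / (-20.3 − (-12.2))
f_A = -4.2 / -8.1 = 0.5185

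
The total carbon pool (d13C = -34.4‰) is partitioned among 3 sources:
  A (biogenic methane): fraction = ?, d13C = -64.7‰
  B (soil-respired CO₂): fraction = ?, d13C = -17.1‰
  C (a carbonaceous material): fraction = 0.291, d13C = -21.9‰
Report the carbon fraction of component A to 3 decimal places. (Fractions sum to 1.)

Let f_A and f_B be the unknown fractions; fractions sum to 1 so f_A + f_B = 0.709.
Mass balance: Σ fᵢ·δᵢ = δ_bulk ⇒ f_A·(-64.7) + f_B·(-17.1) = -34.4 − (-6.373) = -28.027
Substitute f_B = 0.709 − f_A:
f_A·(-64.7 − -17.1) = -28.027 − 0.709×(-17.1) = -15.903
f_A = -15.903 / -47.6 = 0.3341

0.334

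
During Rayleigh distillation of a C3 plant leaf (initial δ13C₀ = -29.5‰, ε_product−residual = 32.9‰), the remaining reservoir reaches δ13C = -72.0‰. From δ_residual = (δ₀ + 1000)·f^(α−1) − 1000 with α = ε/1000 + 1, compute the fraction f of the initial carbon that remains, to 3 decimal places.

α − 1 = ε/1000 = 0.0329
(δ_res + 1000)/(δ₀ + 1000) = (-72.0 + 1000)/(-29.5 + 1000) = 928.0/970.5 = 0.956208
f = 0.956208^(1/0.0329) = exp(ln(0.956208)/0.0329) = exp(-0.04478/0.0329)
f = exp(-1.3611) = 0.2564

0.256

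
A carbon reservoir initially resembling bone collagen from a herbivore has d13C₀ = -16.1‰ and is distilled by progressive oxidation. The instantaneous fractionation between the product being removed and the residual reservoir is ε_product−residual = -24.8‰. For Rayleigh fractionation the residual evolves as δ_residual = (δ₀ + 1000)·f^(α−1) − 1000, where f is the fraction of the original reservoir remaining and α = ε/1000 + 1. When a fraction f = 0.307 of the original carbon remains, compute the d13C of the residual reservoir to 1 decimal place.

13.1‰

Rayleigh residual: δ_res = (δ₀ + 1000)·f^(α−1) − 1000
α = ε/1000 + 1 = 0.97520, so α − 1 = -0.02480
f^(α−1) = 0.307^(-0.02480) = 1.029720
δ_res = (-16.1 + 1000) × 1.029720 − 1000 = 1013.141 − 1000 = 13.14‰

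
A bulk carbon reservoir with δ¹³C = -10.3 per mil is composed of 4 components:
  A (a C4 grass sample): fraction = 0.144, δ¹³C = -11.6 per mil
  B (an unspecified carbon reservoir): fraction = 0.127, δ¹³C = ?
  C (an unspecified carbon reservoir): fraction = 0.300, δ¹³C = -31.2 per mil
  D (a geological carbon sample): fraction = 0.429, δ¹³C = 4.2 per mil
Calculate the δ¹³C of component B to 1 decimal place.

Isotope mass balance: δ_bulk = Σ fᵢ·δᵢ.
-10.3 = 0.144×(-11.6) + 0.127×δ_B + 0.300×(-31.2) + 0.429×(4.2)
0.127·δ_B = -10.3 − (-9.229) = -1.071
δ_B = -1.071 / 0.127 = -8.44 per mil

-8.4 per mil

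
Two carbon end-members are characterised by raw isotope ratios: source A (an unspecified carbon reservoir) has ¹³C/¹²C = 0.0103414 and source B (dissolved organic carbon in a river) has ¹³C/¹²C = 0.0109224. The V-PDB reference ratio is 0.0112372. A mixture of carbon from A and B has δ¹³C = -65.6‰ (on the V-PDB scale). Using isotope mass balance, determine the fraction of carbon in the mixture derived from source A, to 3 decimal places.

0.727

δ_A = (0.0103414/0.0112372 − 1)×1000 = (0.920283 − 1)×1000 = -79.717‰
δ_B = (0.0109224/0.0112372 − 1)×1000 = (0.971986 − 1)×1000 = -28.014‰
f_A = (δ_mix − δ_B)/(δ_A − δ_B) = (-65.6 − (-28.014))/(-79.717 − (-28.014))
f_A = -37.586 / -51.703 = 0.7270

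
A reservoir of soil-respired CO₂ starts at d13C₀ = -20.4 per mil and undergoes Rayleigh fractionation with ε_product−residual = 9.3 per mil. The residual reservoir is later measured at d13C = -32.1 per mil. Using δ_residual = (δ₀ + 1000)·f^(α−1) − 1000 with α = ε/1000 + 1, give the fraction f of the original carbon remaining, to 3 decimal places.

α − 1 = ε/1000 = 0.0093
(δ_res + 1000)/(δ₀ + 1000) = (-32.1 + 1000)/(-20.4 + 1000) = 967.9/979.6 = 0.988056
f = 0.988056^(1/0.0093) = exp(ln(0.988056)/0.0093) = exp(-0.01202/0.0093)
f = exp(-1.2920) = 0.2747

0.275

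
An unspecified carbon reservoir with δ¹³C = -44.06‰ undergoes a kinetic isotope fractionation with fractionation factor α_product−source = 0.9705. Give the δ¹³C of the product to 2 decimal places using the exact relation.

-72.26‰

δ_product = (δ_source + 1000)·α − 1000
δ_product = (-44.06 + 1000) × 0.9705 − 1000
δ_product = 927.740 − 1000 = -72.260‰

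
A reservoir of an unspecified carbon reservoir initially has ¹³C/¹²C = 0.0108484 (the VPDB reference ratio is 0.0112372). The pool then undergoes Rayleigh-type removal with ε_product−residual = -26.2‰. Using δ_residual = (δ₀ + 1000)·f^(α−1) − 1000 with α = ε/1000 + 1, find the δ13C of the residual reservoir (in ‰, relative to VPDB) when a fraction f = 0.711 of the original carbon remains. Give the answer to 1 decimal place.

-25.9‰

δ₀ = (0.0108484/0.0112372 − 1)×1000 = (0.965401 − 1)×1000 = -34.599‰
α − 1 = ε/1000 = -0.0262
f^(α−1) = 0.711^(-0.0262) = 1.008976
δ_res = (-34.599 + 1000) × 1.008976 − 1000 = 974.066 − 1000 = -25.93‰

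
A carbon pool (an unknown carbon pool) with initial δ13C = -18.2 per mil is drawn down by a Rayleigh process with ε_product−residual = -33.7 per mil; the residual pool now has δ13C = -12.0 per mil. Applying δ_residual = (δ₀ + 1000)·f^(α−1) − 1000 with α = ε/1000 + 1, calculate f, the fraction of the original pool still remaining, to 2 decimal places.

α − 1 = ε/1000 = -0.0337
(δ_res + 1000)/(δ₀ + 1000) = (-12.0 + 1000)/(-18.2 + 1000) = 988.0/981.8 = 1.006315
f = 1.006315^(1/-0.0337) = exp(ln(1.006315)/-0.0337) = exp(0.00630/-0.0337)
f = exp(-0.1868) = 0.8296

0.83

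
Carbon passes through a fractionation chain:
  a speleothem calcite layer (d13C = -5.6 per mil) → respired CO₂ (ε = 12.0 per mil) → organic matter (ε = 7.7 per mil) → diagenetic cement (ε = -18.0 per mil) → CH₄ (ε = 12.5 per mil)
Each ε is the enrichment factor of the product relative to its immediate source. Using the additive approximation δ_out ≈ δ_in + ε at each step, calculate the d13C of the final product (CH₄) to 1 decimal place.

step 1: δ ≈ -5.6 + (12.0) = 6.4 per mil
step 2: δ ≈ 6.4 + (7.7) = 14.1 per mil
step 3: δ ≈ 14.1 + (-18.0) = -3.9 per mil
step 4: δ ≈ -3.9 + (12.5) = 8.6 per mil

8.6 per mil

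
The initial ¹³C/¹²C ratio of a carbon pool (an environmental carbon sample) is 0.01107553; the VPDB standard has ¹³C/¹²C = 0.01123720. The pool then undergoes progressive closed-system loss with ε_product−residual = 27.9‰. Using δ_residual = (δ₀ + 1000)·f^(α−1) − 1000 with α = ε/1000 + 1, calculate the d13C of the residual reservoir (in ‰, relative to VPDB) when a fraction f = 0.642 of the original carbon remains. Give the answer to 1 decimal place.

δ₀ = (0.01107553/0.01123720 − 1)×1000 = (0.985613 − 1)×1000 = -14.387‰
α − 1 = ε/1000 = 0.0279
f^(α−1) = 0.642^(0.0279) = 0.987712
δ_res = (-14.387 + 1000) × 0.987712 − 1000 = 973.502 − 1000 = -26.50‰

-26.5‰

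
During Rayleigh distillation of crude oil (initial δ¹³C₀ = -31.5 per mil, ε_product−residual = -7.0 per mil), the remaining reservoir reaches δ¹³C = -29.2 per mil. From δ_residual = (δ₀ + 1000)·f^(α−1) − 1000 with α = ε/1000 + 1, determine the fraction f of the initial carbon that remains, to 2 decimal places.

α − 1 = ε/1000 = -0.0070
(δ_res + 1000)/(δ₀ + 1000) = (-29.2 + 1000)/(-31.5 + 1000) = 970.8/968.5 = 1.002375
f = 1.002375^(1/-0.0070) = exp(ln(1.002375)/-0.0070) = exp(0.00237/-0.0070)
f = exp(-0.3389) = 0.7126

0.71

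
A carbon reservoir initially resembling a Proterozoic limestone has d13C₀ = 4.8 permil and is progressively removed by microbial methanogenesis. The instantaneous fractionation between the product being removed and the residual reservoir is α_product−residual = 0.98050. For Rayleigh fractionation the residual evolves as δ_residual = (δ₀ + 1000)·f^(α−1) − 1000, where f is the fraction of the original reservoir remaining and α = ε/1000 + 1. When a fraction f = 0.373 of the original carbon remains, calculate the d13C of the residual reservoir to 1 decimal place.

Rayleigh residual: δ_res = (δ₀ + 1000)·f^(α−1) − 1000
α − 1 = -0.01950
f^(α−1) = 0.373^(-0.01950) = 1.019417
δ_res = (4.8 + 1000) × 1.019417 − 1000 = 1024.310 − 1000 = 24.31 permil

24.3 permil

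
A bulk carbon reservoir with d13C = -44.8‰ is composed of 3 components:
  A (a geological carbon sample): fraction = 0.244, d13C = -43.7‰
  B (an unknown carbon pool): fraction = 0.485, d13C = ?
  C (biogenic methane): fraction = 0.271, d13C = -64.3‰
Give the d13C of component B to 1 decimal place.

Isotope mass balance: δ_bulk = Σ fᵢ·δᵢ.
-44.8 = 0.244×(-43.7) + 0.485×δ_B + 0.271×(-64.3)
0.485·δ_B = -44.8 − (-28.088) = -16.712
δ_B = -16.712 / 0.485 = -34.46‰

-34.5‰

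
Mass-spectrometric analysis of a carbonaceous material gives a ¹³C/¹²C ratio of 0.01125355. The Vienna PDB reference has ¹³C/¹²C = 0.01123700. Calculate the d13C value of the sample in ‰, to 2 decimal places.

1.47‰

d13C = (R_sample / R_standard − 1) × 1000
R_sample / R_standard = 0.01125355 / 0.01123700 = 1.001473
d13C = (1.001473 − 1) × 1000 = 1.473‰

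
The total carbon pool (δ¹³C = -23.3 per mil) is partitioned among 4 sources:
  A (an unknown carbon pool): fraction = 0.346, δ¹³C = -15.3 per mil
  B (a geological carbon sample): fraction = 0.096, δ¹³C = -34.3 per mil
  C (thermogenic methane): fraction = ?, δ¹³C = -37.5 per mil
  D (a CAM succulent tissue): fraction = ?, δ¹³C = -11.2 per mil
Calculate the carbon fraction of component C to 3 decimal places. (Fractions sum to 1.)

Let f_C and f_D be the unknown fractions; fractions sum to 1 so f_C + f_D = 0.558.
Mass balance: Σ fᵢ·δᵢ = δ_bulk ⇒ f_C·(-37.5) + f_D·(-11.2) = -23.3 − (-8.587) = -14.713
Substitute f_D = 0.558 − f_C:
f_C·(-37.5 − -11.2) = -14.713 − 0.558×(-11.2) = -8.464
f_C = -8.464 / -26.3 = 0.3218

0.322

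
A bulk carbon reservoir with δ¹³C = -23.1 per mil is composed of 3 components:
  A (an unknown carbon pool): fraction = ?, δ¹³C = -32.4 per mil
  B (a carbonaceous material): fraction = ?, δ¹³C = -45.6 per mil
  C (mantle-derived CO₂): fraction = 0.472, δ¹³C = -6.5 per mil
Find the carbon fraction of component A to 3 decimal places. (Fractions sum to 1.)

0.306

Let f_A and f_B be the unknown fractions; fractions sum to 1 so f_A + f_B = 0.528.
Mass balance: Σ fᵢ·δᵢ = δ_bulk ⇒ f_A·(-32.4) + f_B·(-45.6) = -23.1 − (-3.068) = -20.032
Substitute f_B = 0.528 − f_A:
f_A·(-32.4 − -45.6) = -20.032 − 0.528×(-45.6) = 4.045
f_A = 4.045 / 13.2 = 0.3064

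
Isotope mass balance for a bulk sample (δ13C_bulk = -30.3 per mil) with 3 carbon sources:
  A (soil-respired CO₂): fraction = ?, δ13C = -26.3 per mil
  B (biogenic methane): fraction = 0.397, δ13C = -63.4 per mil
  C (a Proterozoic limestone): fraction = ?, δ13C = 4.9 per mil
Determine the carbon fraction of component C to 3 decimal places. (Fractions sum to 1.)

0.344

Let f_C and f_A be the unknown fractions; fractions sum to 1 so f_C + f_A = 0.603.
Mass balance: Σ fᵢ·δᵢ = δ_bulk ⇒ f_C·(4.9) + f_A·(-26.3) = -30.3 − (-25.170) = -5.130
Substitute f_A = 0.603 − f_C:
f_C·(4.9 − -26.3) = -5.130 − 0.603×(-26.3) = 10.729
f_C = 10.729 / 31.2 = 0.3439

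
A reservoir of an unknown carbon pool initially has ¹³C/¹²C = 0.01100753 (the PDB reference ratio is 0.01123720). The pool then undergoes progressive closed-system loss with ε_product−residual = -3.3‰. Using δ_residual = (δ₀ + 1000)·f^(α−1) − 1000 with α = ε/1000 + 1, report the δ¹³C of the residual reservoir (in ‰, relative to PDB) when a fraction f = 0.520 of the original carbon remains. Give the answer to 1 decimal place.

δ₀ = (0.01100753/0.01123720 − 1)×1000 = (0.979562 − 1)×1000 = -20.438‰
α − 1 = ε/1000 = -0.0033
f^(α−1) = 0.520^(-0.0033) = 1.002160
δ_res = (-20.438 + 1000) × 1.002160 − 1000 = 981.678 − 1000 = -18.32‰

-18.3‰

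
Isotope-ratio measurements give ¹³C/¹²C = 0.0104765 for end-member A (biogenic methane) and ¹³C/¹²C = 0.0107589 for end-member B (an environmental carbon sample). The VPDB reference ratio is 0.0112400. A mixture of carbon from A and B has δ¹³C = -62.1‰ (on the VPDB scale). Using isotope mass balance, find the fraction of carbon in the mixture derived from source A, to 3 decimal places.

0.768

δ_A = (0.0104765/0.0112400 − 1)×1000 = (0.932073 − 1)×1000 = -67.927‰
δ_B = (0.0107589/0.0112400 − 1)×1000 = (0.957198 − 1)×1000 = -42.802‰
f_A = (δ_mix − δ_B)/(δ_A − δ_B) = (-62.1 − (-42.802))/(-67.927 − (-42.802))
f_A = -19.298 / -25.125 = 0.7681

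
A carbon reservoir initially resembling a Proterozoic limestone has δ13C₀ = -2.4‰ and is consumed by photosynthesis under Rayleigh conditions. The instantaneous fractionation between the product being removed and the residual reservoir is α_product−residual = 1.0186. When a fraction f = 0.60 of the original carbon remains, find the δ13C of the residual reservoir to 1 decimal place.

-11.8‰

Rayleigh residual: δ_res = (δ₀ + 1000)·f^(α−1) − 1000
α − 1 = 0.01860
f^(α−1) = 0.60^(0.01860) = 0.990544
δ_res = (-2.4 + 1000) × 0.990544 − 1000 = 988.166 − 1000 = -11.83‰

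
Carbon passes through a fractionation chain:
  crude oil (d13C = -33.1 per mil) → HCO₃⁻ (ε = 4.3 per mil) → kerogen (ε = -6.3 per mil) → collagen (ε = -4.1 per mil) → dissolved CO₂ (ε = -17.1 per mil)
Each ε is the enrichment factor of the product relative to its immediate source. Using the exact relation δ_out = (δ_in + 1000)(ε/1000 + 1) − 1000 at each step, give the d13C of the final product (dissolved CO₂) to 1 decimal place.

step 1: δ = (-33.10 + 1000)·(4.3/1000 + 1) − 1000 = -28.94 per mil
step 2: δ = (-28.94 + 1000)·(-6.3/1000 + 1) − 1000 = -35.06 per mil
step 3: δ = (-35.06 + 1000)·(-4.1/1000 + 1) − 1000 = -39.02 per mil
step 4: δ = (-39.02 + 1000)·(-17.1/1000 + 1) − 1000 = -55.45 per mil

-55.4 per mil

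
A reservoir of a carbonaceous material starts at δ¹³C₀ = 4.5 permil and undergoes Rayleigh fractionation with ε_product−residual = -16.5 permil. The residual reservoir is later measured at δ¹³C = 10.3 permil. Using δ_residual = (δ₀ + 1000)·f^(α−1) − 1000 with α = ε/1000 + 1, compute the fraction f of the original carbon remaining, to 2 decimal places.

0.71

α − 1 = ε/1000 = -0.0165
(δ_res + 1000)/(δ₀ + 1000) = (10.3 + 1000)/(4.5 + 1000) = 1010.3/1004.5 = 1.005774
f = 1.005774^(1/-0.0165) = exp(ln(1.005774)/-0.0165) = exp(0.00576/-0.0165)
f = exp(-0.3489) = 0.7054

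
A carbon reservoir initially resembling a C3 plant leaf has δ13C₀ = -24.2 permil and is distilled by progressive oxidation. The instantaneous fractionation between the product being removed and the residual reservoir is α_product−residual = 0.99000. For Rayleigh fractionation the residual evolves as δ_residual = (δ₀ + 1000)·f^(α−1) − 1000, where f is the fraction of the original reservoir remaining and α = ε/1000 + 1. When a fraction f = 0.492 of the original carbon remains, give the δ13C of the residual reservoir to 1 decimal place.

-17.3 permil

Rayleigh residual: δ_res = (δ₀ + 1000)·f^(α−1) − 1000
α − 1 = -0.01000
f^(α−1) = 0.492^(-0.01000) = 1.007118
δ_res = (-24.2 + 1000) × 1.007118 − 1000 = 982.746 − 1000 = -17.25 permil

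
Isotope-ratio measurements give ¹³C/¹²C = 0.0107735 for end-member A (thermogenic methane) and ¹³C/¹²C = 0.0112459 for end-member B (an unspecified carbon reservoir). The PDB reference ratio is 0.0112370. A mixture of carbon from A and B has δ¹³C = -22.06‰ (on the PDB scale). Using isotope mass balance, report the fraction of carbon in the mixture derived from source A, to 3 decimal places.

δ_A = (0.0107735/0.0112370 − 1)×1000 = (0.958752 − 1)×1000 = -41.248‰
δ_B = (0.0112459/0.0112370 − 1)×1000 = (1.000792 − 1)×1000 = 0.792‰
f_A = (δ_mix − δ_B)/(δ_A − δ_B) = (-22.06 − (0.792))/(-41.248 − (0.792))
f_A = -22.852 / -42.040 = 0.5436

0.544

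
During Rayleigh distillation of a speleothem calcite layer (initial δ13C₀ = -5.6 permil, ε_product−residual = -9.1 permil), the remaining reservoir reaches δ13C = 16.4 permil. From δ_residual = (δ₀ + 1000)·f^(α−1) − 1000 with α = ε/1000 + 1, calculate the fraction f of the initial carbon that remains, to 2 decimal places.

0.09

α − 1 = ε/1000 = -0.0091
(δ_res + 1000)/(δ₀ + 1000) = (16.4 + 1000)/(-5.6 + 1000) = 1016.4/994.4 = 1.022124
f = 1.022124^(1/-0.0091) = exp(ln(1.022124)/-0.0091) = exp(0.02188/-0.0091)
f = exp(-2.4047) = 0.0903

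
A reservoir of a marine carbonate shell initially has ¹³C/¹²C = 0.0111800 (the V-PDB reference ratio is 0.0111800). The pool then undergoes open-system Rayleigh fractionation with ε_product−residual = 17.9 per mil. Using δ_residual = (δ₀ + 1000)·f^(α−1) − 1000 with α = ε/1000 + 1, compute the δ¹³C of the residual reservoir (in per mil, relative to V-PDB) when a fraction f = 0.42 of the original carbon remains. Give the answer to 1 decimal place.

δ₀ = (0.0111800/0.0111800 − 1)×1000 = (1.000000 − 1)×1000 = 0.000 per mil
α − 1 = ε/1000 = 0.0179
f^(α−1) = 0.42^(0.0179) = 0.984592
δ_res = (0.000 + 1000) × 0.984592 − 1000 = 984.592 − 1000 = -15.41 per mil

-15.4 per mil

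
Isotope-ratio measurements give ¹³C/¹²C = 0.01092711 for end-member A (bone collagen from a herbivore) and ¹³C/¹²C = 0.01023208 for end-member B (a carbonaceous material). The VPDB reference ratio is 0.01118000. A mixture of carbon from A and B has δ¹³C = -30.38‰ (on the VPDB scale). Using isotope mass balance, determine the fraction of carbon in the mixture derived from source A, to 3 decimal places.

0.875

δ_A = (0.01092711/0.01118000 − 1)×1000 = (0.977380 − 1)×1000 = -22.620‰
δ_B = (0.01023208/0.01118000 − 1)×1000 = (0.915213 − 1)×1000 = -84.787‰
f_A = (δ_mix − δ_B)/(δ_A − δ_B) = (-30.38 − (-84.787))/(-22.620 − (-84.787))
f_A = 54.407 / 62.167 = 0.8752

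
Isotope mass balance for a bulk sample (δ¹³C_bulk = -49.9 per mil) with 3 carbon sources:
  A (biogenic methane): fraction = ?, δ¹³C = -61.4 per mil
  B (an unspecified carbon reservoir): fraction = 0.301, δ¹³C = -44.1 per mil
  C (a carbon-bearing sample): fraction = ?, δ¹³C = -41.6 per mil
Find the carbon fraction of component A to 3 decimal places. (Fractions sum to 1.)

Let f_A and f_C be the unknown fractions; fractions sum to 1 so f_A + f_C = 0.699.
Mass balance: Σ fᵢ·δᵢ = δ_bulk ⇒ f_A·(-61.4) + f_C·(-41.6) = -49.9 − (-13.274) = -36.626
Substitute f_C = 0.699 − f_A:
f_A·(-61.4 − -41.6) = -36.626 − 0.699×(-41.6) = -7.548
f_A = -7.548 / -19.8 = 0.3812

0.381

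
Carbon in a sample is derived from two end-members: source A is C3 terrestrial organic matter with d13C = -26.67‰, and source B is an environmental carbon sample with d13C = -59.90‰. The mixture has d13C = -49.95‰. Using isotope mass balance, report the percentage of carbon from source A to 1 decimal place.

δ_mix = f_A·δ_A + (1 − f_A)·δ_B  ⇒  f_A = (δ_mix − δ_B)/(δ_A − δ_B)
f_A = (-49.95 − (-59.90)) / (-26.67 − (-59.90))
f_A = 9.95 / 33.23 = 0.2994

29.9%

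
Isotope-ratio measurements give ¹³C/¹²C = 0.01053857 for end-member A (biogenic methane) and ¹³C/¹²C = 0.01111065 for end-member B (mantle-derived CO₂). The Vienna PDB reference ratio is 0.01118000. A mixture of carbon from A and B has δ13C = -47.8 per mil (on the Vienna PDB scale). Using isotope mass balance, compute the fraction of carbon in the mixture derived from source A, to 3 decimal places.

0.813

δ_A = (0.01053857/0.01118000 − 1)×1000 = (0.942627 − 1)×1000 = -57.373 per mil
δ_B = (0.01111065/0.01118000 − 1)×1000 = (0.993797 − 1)×1000 = -6.203 per mil
f_A = (δ_mix − δ_B)/(δ_A − δ_B) = (-47.8 − (-6.203))/(-57.373 − (-6.203))
f_A = -41.597 / -51.170 = 0.8129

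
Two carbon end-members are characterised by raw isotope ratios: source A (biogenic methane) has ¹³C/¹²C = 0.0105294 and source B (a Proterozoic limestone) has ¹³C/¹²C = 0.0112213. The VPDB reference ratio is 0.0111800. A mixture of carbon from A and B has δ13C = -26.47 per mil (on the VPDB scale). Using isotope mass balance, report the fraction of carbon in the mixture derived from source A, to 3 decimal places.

δ_A = (0.0105294/0.0111800 − 1)×1000 = (0.941807 − 1)×1000 = -58.193 per mil
δ_B = (0.0112213/0.0111800 − 1)×1000 = (1.003694 − 1)×1000 = 3.694 per mil
f_A = (δ_mix − δ_B)/(δ_A − δ_B) = (-26.47 − (3.694))/(-58.193 − (3.694))
f_A = -30.164 / -61.887 = 0.4874

0.487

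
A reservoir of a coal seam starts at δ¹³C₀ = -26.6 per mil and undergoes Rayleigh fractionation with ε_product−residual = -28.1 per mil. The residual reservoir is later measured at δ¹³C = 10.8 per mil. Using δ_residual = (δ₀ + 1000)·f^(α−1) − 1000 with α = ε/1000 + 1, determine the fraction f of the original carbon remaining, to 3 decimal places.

α − 1 = ε/1000 = -0.0281
(δ_res + 1000)/(δ₀ + 1000) = (10.8 + 1000)/(-26.6 + 1000) = 1010.8/973.4 = 1.038422
f = 1.038422^(1/-0.0281) = exp(ln(1.038422)/-0.0281) = exp(0.03770/-0.0281)
f = exp(-1.3417) = 0.2614

0.261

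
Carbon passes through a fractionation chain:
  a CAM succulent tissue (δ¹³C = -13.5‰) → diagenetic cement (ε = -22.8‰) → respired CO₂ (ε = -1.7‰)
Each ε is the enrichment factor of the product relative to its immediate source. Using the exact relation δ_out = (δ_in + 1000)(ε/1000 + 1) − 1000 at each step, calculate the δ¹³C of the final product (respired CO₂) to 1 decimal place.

-37.6‰

step 1: δ = (-13.50 + 1000)·(-22.8/1000 + 1) − 1000 = -35.99‰
step 2: δ = (-35.99 + 1000)·(-1.7/1000 + 1) − 1000 = -37.63‰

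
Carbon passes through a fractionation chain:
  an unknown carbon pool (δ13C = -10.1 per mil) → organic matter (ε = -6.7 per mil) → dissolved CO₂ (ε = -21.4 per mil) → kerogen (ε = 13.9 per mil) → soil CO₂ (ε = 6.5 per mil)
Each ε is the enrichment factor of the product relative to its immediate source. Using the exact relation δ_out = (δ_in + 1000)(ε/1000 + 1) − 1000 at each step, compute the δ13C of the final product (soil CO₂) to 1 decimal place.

step 1: δ = (-10.10 + 1000)·(-6.7/1000 + 1) − 1000 = -16.73 per mil
step 2: δ = (-16.73 + 1000)·(-21.4/1000 + 1) − 1000 = -37.77 per mil
step 3: δ = (-37.77 + 1000)·(13.9/1000 + 1) − 1000 = -24.40 per mil
step 4: δ = (-24.40 + 1000)·(6.5/1000 + 1) − 1000 = -18.06 per mil

-18.1 per mil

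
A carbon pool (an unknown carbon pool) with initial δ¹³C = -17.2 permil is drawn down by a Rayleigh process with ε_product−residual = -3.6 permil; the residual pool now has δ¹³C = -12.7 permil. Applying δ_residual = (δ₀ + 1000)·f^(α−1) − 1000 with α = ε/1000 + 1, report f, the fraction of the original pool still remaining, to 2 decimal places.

0.28

α − 1 = ε/1000 = -0.0036
(δ_res + 1000)/(δ₀ + 1000) = (-12.7 + 1000)/(-17.2 + 1000) = 987.3/982.8 = 1.004579
f = 1.004579^(1/-0.0036) = exp(ln(1.004579)/-0.0036) = exp(0.00457/-0.0036)
f = exp(-1.2690) = 0.2811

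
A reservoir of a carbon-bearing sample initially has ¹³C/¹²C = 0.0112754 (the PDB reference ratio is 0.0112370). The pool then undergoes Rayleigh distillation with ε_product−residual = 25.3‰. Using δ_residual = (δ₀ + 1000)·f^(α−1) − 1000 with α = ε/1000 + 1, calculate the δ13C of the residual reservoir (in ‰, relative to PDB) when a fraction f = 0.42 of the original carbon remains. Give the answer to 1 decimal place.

-18.4‰

δ₀ = (0.0112754/0.0112370 − 1)×1000 = (1.003417 − 1)×1000 = 3.417‰
α − 1 = ε/1000 = 0.0253
f^(α−1) = 0.42^(0.0253) = 0.978291
δ_res = (3.417 + 1000) × 0.978291 − 1000 = 981.634 − 1000 = -18.37‰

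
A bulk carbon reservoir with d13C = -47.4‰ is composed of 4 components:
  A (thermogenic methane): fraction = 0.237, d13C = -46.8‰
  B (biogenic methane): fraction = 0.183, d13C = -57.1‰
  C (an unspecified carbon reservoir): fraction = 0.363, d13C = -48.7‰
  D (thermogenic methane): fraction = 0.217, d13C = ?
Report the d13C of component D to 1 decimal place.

-37.7‰

Isotope mass balance: δ_bulk = Σ fᵢ·δᵢ.
-47.4 = 0.237×(-46.8) + 0.183×(-57.1) + 0.363×(-48.7) + 0.217×δ_D
0.217·δ_D = -47.4 − (-39.219) = -8.181
δ_D = -8.181 / 0.217 = -37.70‰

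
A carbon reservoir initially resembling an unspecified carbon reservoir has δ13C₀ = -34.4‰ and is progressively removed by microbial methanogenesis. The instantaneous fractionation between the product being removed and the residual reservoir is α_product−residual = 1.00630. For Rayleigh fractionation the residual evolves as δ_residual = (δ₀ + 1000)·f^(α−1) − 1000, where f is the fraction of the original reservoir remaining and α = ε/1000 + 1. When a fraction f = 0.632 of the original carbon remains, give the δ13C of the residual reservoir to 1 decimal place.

-37.2‰

Rayleigh residual: δ_res = (δ₀ + 1000)·f^(α−1) − 1000
α − 1 = 0.00630
f^(α−1) = 0.632^(0.00630) = 0.997113
δ_res = (-34.4 + 1000) × 0.997113 − 1000 = 962.813 − 1000 = -37.19‰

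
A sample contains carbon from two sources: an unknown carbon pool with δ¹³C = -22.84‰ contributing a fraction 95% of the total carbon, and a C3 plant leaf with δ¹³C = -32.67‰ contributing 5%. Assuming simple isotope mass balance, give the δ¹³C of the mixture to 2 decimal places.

δ_mix = f_A·δ_A + f_B·δ_B
δ_mix = 0.95 × (-22.84) + 0.05 × (-32.67)
δ_mix = -21.698 + -1.634 = -23.332‰

-23.33‰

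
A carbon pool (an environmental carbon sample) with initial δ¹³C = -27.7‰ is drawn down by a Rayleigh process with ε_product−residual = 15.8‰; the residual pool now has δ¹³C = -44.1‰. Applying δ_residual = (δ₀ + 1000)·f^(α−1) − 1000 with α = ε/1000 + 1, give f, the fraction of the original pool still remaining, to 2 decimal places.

α − 1 = ε/1000 = 0.0158
(δ_res + 1000)/(δ₀ + 1000) = (-44.1 + 1000)/(-27.7 + 1000) = 955.9/972.3 = 0.983133
f = 0.983133^(1/0.0158) = exp(ln(0.983133)/0.0158) = exp(-0.01701/0.0158)
f = exp(-1.0767) = 0.3407

0.34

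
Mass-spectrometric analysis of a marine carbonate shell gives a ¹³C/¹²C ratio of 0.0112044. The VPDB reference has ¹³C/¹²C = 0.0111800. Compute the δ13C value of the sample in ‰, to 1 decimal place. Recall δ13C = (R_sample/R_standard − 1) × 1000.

δ13C = (R_sample / R_standard − 1) × 1000
R_sample / R_standard = 0.0112044 / 0.0111800 = 1.002182
δ13C = (1.002182 − 1) × 1000 = 2.18‰

2.2‰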